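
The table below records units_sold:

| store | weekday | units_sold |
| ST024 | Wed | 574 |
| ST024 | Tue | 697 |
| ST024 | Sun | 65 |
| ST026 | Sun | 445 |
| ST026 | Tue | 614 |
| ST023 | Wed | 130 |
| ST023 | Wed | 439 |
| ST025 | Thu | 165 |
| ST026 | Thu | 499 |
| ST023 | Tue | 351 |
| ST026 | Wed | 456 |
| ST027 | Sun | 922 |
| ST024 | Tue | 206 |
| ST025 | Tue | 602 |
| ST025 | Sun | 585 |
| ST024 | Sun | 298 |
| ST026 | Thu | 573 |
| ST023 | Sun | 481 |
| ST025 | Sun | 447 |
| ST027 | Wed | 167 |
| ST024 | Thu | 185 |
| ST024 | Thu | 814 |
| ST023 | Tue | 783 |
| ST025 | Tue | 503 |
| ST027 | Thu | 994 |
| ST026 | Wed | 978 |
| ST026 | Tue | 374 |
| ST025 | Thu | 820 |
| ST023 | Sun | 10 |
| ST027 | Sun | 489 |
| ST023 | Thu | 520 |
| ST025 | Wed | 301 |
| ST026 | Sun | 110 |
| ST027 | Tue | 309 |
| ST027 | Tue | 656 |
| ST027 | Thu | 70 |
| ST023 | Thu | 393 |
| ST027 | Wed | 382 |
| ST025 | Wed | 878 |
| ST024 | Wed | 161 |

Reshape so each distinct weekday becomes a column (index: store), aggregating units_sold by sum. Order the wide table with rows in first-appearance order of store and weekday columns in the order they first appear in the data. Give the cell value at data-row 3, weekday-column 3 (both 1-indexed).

491

With rows in first-appearance order of store, row 3 is store=ST023. weekday columns in first-appearance order: Wed, Tue, Sun, Thu; column 3 is Sun.
Long rows with store=ST023, weekday=Sun: 481 + 10 = 491.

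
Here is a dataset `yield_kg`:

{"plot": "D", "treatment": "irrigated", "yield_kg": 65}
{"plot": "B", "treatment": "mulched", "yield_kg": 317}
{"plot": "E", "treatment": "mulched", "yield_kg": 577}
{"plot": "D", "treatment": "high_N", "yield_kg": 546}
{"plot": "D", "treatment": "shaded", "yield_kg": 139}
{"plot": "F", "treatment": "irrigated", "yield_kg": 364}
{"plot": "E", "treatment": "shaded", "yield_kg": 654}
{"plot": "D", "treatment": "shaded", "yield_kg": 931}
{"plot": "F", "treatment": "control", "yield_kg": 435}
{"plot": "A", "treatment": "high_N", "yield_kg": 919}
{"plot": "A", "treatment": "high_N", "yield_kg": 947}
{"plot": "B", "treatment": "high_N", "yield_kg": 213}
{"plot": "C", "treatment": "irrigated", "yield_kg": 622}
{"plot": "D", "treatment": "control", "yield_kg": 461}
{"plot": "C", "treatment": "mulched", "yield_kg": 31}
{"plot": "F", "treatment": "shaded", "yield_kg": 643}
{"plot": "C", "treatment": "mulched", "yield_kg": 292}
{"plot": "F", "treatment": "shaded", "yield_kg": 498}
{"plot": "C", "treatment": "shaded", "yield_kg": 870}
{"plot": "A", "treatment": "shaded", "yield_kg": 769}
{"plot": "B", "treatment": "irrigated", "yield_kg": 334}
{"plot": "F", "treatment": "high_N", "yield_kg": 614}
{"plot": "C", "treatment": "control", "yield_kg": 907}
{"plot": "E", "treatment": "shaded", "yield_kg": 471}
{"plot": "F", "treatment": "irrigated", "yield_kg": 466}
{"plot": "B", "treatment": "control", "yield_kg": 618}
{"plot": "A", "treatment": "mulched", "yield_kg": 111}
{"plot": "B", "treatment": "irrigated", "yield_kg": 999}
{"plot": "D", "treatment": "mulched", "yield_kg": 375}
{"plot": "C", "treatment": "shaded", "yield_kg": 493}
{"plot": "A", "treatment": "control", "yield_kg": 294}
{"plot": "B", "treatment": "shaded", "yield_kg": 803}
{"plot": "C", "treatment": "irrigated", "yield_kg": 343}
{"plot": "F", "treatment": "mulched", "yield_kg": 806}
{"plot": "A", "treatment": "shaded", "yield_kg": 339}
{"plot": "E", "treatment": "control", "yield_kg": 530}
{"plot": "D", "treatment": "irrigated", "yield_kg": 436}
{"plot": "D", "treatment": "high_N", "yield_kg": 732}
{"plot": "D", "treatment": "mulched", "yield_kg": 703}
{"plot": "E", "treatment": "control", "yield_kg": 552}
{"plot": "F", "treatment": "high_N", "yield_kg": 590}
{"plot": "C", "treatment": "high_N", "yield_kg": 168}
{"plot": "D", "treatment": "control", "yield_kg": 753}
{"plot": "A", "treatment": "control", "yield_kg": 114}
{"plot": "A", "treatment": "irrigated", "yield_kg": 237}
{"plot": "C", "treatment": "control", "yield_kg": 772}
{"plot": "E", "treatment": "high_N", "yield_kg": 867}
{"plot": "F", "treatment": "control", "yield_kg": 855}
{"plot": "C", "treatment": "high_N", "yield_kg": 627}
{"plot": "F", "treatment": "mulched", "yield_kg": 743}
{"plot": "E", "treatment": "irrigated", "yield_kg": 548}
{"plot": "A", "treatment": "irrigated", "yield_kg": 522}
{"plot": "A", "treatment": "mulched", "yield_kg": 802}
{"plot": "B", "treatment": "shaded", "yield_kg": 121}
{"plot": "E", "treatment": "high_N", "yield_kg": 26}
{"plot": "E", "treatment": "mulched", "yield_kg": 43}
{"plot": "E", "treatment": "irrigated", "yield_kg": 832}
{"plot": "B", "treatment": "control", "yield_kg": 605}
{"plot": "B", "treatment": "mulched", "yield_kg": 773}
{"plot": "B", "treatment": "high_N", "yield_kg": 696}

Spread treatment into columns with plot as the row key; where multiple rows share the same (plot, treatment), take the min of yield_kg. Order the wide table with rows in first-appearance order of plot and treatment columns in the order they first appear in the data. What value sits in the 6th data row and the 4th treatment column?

With rows in first-appearance order of plot, row 6 is plot=C. treatment columns in first-appearance order: irrigated, mulched, high_N, shaded, control; column 4 is shaded.
Long rows with plot=C, treatment=shaded: min(870, 493) = 493.

493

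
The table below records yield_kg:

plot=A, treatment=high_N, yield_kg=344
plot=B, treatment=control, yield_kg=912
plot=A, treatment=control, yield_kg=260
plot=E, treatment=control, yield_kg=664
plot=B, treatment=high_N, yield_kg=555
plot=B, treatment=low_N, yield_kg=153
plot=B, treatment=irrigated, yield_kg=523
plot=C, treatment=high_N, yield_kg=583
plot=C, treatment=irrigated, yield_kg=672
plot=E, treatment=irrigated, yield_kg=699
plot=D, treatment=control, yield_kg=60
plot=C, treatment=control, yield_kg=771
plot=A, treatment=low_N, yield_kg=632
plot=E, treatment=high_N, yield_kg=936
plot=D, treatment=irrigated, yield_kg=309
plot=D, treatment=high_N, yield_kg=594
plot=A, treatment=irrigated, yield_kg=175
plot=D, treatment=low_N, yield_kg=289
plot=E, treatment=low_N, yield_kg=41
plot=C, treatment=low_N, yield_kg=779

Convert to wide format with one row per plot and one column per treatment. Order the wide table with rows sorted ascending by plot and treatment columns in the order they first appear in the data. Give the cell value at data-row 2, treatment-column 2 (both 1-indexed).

With rows sorted ascending by plot, row 2 is plot=B. treatment columns in first-appearance order: high_N, control, low_N, irrigated; column 2 is control.
Long rows with plot=B, treatment=control: yield_kg = 912.

912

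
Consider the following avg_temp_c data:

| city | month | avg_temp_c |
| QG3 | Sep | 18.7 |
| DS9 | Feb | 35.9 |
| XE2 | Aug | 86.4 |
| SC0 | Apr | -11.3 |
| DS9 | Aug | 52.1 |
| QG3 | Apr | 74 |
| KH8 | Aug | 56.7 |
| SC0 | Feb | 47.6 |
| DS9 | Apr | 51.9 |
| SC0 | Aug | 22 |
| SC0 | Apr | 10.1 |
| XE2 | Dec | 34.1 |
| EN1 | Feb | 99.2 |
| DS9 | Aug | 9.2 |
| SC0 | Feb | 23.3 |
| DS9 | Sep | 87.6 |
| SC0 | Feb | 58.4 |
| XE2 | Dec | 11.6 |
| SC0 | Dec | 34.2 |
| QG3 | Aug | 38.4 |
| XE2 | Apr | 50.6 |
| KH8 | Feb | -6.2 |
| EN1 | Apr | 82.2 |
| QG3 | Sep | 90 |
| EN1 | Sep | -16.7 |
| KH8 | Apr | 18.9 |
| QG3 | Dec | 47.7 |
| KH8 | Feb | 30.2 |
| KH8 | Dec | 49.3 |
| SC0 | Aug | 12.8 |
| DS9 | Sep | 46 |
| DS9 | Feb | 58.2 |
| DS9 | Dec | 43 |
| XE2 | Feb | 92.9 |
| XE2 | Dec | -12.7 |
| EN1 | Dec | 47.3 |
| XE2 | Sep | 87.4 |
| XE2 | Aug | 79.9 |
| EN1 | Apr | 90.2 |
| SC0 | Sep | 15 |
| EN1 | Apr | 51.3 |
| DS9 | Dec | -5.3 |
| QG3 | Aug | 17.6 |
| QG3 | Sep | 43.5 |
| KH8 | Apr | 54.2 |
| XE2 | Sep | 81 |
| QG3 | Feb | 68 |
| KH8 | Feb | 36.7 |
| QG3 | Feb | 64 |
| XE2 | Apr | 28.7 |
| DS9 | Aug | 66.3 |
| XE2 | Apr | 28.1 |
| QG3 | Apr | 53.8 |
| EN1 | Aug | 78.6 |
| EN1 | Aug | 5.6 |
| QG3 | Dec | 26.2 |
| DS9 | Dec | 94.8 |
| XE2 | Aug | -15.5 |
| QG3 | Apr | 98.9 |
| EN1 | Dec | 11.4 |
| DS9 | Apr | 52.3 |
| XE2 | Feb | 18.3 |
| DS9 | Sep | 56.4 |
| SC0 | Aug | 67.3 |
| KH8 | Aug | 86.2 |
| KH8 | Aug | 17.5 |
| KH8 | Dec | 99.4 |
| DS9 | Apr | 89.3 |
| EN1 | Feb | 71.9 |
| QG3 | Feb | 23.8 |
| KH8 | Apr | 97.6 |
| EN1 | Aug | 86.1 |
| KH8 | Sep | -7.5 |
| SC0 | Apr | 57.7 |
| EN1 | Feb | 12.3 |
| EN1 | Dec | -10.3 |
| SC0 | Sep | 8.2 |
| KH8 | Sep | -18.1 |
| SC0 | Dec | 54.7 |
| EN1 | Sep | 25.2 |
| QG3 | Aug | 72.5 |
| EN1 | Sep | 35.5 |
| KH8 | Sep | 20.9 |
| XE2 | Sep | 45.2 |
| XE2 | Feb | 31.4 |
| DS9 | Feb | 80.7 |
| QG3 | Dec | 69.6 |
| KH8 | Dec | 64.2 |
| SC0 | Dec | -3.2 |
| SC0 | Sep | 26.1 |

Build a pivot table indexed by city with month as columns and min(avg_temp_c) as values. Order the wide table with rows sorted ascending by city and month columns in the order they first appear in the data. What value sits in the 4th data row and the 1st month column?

18.7

With rows sorted ascending by city, row 4 is city=QG3. month columns in first-appearance order: Sep, Feb, Aug, Apr, Dec; column 1 is Sep.
Long rows with city=QG3, month=Sep: min(18.7, 90, 43.5) = 18.7.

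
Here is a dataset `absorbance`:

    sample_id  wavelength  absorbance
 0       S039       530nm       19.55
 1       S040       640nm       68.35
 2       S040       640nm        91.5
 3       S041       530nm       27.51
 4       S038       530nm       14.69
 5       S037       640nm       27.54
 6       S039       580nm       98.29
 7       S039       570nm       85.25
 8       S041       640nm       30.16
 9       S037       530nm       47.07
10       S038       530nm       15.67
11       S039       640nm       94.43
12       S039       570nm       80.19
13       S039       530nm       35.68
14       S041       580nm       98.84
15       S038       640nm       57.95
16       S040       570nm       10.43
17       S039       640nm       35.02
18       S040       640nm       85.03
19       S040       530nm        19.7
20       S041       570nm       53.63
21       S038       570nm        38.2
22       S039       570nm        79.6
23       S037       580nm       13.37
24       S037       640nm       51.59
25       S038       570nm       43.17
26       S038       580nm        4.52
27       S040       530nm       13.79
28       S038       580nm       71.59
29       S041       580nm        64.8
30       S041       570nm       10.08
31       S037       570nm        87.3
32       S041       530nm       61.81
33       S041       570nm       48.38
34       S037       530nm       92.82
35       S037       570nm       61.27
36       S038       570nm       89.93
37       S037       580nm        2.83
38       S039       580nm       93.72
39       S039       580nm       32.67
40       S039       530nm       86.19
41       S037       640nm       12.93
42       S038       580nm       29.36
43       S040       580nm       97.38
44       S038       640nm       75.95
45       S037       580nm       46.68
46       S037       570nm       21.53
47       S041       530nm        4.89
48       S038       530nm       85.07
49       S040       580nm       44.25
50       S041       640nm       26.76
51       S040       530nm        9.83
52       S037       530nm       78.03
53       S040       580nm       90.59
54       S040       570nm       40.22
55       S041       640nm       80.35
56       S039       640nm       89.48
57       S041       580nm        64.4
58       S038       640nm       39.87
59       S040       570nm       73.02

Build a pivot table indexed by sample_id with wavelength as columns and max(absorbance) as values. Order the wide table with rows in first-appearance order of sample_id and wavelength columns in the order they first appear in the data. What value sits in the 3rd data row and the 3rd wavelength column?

With rows in first-appearance order of sample_id, row 3 is sample_id=S041. wavelength columns in first-appearance order: 530nm, 640nm, 580nm, 570nm; column 3 is 580nm.
Long rows with sample_id=S041, wavelength=580nm: max(98.84, 64.8, 64.4) = 98.84.

98.84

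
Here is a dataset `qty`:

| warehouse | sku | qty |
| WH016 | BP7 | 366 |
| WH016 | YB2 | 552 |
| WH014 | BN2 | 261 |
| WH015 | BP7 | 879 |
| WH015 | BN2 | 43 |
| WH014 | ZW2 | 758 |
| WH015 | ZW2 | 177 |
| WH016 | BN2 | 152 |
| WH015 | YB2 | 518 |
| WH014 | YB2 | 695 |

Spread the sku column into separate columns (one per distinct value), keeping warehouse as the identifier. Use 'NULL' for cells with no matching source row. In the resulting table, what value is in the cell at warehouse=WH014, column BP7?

NULL

No long-format row has warehouse=WH014 and sku=BP7, so the cell is NULL.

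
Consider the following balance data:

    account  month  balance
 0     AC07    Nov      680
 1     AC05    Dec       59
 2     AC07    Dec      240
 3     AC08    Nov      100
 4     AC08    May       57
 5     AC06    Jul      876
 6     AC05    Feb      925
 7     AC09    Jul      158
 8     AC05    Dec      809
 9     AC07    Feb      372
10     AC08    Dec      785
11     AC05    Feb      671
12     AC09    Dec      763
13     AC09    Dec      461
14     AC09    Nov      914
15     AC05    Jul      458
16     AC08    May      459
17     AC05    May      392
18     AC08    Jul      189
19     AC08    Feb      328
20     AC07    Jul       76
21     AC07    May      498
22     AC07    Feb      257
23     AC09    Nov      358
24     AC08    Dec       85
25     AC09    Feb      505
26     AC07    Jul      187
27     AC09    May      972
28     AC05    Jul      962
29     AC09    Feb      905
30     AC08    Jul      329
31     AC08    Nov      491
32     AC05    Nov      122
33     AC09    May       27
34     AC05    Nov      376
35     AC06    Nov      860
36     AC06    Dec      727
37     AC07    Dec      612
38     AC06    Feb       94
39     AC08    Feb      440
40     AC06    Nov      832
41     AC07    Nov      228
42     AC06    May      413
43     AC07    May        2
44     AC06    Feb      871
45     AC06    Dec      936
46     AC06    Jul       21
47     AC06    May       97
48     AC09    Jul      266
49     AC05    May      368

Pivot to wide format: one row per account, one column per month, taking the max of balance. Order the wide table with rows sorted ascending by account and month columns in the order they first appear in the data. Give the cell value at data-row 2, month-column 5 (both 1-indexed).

871

With rows sorted ascending by account, row 2 is account=AC06. month columns in first-appearance order: Nov, Dec, May, Jul, Feb; column 5 is Feb.
Long rows with account=AC06, month=Feb: max(94, 871) = 871.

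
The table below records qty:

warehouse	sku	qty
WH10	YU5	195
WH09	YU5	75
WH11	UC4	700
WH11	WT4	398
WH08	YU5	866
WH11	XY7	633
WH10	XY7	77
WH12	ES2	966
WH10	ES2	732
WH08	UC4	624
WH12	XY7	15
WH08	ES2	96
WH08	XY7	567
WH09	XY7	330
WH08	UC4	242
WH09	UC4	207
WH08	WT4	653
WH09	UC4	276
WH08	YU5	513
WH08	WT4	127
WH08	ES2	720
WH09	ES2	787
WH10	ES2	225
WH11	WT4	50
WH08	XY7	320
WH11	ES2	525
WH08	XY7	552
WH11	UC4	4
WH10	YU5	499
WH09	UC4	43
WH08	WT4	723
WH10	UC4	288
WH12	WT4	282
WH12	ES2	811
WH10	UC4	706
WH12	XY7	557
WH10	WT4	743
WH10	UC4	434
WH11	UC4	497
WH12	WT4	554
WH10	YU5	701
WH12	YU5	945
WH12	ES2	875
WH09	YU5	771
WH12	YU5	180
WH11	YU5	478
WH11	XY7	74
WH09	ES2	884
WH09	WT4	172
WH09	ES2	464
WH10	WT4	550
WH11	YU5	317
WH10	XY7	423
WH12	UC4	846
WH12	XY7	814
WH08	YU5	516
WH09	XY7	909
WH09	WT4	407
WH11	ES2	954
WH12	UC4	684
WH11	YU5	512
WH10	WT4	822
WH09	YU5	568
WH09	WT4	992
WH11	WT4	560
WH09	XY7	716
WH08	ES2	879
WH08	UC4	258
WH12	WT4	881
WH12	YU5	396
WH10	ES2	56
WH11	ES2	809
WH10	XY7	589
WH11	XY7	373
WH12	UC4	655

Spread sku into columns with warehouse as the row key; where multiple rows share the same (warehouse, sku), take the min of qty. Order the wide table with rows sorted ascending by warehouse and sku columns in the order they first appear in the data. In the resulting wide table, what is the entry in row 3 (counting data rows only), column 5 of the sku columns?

56

With rows sorted ascending by warehouse, row 3 is warehouse=WH10. sku columns in first-appearance order: YU5, UC4, WT4, XY7, ES2; column 5 is ES2.
Long rows with warehouse=WH10, sku=ES2: min(732, 225, 56) = 56.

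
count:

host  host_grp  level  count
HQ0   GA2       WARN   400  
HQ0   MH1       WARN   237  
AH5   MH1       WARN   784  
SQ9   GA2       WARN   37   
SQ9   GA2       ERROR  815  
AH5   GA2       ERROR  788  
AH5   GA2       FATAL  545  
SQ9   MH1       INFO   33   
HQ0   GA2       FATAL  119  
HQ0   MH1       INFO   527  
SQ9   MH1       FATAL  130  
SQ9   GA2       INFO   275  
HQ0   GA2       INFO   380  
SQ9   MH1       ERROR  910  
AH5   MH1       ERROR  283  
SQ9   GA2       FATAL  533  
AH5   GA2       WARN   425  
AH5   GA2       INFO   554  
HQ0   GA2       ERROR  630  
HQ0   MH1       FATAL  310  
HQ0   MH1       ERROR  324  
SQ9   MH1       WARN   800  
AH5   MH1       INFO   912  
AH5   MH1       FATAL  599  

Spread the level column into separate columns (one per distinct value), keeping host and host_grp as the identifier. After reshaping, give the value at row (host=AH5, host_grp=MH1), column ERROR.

Wide layout: rows indexed by host and host_grp, columns are the 4 distinct level values (WARN, ERROR, FATAL, INFO).
Cell (host=AH5, host_grp=MH1, level=ERROR) draws from the long row where host=AH5, host_grp=MH1 and level=ERROR, which has count=283.

283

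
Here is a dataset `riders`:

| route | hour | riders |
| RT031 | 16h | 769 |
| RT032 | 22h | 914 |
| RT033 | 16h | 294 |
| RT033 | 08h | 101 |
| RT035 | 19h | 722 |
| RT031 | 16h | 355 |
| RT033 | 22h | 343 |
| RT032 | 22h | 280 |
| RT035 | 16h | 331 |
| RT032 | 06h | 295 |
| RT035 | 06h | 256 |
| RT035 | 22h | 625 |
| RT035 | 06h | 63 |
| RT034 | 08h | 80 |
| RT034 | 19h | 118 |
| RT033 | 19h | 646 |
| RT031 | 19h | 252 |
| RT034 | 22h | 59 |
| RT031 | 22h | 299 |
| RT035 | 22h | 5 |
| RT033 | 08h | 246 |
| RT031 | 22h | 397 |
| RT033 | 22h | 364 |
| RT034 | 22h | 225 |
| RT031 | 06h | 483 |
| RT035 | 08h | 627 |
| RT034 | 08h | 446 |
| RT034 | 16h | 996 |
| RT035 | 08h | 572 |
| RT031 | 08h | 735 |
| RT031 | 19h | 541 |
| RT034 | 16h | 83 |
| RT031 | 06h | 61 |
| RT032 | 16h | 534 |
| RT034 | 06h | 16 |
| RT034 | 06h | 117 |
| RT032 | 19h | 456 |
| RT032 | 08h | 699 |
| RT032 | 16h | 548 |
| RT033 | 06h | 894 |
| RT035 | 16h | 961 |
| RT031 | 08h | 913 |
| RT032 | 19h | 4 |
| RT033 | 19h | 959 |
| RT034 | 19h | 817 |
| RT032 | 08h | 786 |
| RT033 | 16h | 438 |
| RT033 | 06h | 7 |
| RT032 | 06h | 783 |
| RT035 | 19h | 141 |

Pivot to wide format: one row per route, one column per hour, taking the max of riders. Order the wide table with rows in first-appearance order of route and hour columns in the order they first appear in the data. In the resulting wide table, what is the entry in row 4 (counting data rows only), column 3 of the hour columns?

627

With rows in first-appearance order of route, row 4 is route=RT035. hour columns in first-appearance order: 16h, 22h, 08h, 19h, 06h; column 3 is 08h.
Long rows with route=RT035, hour=08h: max(627, 572) = 627.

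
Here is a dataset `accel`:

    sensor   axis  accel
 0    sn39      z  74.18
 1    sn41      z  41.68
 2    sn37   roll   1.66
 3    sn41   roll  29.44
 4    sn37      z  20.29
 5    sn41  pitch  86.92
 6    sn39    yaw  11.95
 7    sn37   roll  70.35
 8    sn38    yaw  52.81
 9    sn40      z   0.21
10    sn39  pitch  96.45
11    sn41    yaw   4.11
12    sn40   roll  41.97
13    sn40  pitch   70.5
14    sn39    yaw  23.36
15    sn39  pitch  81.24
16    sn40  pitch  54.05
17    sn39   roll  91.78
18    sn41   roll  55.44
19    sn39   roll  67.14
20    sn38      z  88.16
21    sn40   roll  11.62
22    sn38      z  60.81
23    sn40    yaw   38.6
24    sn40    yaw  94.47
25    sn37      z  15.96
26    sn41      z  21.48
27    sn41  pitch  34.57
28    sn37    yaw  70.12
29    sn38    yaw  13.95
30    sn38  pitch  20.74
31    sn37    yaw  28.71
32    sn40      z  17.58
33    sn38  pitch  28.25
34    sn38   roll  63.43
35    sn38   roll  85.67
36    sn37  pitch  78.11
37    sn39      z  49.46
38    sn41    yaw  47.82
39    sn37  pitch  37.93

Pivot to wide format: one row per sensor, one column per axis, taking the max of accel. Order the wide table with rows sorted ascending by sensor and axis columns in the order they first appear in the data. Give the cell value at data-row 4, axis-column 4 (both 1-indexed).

With rows sorted ascending by sensor, row 4 is sensor=sn40. axis columns in first-appearance order: z, roll, pitch, yaw; column 4 is yaw.
Long rows with sensor=sn40, axis=yaw: max(38.6, 94.47) = 94.47.

94.47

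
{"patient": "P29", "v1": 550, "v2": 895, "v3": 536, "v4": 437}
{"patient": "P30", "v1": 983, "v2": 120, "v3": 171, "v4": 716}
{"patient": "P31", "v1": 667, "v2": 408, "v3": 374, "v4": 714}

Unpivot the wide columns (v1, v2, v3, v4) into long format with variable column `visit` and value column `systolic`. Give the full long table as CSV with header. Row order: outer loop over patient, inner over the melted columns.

Each (patient, column) pair becomes one row: 3 × 4 = 12 rows.
For example, (P29, v1) → systolic=550.

patient,visit,systolic
P29,v1,550
P29,v2,895
P29,v3,536
P29,v4,437
P30,v1,983
P30,v2,120
P30,v3,171
P30,v4,716
P31,v1,667
P31,v2,408
P31,v3,374
P31,v4,714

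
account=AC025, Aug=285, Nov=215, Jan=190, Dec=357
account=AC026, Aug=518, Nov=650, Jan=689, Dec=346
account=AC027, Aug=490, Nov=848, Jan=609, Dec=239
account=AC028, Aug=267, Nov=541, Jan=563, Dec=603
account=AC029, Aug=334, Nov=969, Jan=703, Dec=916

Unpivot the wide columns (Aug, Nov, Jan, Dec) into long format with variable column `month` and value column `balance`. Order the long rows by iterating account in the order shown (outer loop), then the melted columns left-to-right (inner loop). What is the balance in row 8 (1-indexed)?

346

20 rows total (5 × 4). Row 8: index ⌊(8-1)/4⌋ = 1 into account → AC026; (8-1) mod 4 = 3 into the melted columns → Dec.
So row 8 is (AC026, Dec, 346); balance = 346.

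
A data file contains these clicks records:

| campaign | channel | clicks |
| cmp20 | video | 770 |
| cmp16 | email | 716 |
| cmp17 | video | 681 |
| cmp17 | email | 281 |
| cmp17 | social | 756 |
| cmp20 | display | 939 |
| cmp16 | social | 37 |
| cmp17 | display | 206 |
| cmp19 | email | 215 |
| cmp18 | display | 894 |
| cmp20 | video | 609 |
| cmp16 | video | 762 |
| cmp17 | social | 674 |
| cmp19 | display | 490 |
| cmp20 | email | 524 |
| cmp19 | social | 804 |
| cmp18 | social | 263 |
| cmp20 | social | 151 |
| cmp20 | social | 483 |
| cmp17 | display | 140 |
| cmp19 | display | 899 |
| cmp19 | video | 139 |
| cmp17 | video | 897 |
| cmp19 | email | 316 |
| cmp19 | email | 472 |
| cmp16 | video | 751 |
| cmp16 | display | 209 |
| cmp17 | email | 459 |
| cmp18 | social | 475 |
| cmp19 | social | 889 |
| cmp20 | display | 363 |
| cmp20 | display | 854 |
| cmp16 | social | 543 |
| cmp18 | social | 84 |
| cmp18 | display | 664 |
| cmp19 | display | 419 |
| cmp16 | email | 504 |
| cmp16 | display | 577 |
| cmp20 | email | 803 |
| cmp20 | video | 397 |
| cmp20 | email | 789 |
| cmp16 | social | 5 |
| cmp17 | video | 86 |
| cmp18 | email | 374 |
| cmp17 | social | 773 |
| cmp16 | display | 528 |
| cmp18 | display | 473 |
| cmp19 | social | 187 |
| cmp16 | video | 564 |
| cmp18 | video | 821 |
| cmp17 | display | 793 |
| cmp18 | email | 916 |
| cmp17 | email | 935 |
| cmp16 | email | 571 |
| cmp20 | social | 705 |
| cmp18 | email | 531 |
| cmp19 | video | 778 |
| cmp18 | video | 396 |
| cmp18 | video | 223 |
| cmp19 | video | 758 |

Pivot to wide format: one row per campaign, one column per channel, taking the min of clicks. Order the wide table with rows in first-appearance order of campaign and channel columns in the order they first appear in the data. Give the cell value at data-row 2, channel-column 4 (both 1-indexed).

With rows in first-appearance order of campaign, row 2 is campaign=cmp16. channel columns in first-appearance order: video, email, social, display; column 4 is display.
Long rows with campaign=cmp16, channel=display: min(209, 577, 528) = 209.

209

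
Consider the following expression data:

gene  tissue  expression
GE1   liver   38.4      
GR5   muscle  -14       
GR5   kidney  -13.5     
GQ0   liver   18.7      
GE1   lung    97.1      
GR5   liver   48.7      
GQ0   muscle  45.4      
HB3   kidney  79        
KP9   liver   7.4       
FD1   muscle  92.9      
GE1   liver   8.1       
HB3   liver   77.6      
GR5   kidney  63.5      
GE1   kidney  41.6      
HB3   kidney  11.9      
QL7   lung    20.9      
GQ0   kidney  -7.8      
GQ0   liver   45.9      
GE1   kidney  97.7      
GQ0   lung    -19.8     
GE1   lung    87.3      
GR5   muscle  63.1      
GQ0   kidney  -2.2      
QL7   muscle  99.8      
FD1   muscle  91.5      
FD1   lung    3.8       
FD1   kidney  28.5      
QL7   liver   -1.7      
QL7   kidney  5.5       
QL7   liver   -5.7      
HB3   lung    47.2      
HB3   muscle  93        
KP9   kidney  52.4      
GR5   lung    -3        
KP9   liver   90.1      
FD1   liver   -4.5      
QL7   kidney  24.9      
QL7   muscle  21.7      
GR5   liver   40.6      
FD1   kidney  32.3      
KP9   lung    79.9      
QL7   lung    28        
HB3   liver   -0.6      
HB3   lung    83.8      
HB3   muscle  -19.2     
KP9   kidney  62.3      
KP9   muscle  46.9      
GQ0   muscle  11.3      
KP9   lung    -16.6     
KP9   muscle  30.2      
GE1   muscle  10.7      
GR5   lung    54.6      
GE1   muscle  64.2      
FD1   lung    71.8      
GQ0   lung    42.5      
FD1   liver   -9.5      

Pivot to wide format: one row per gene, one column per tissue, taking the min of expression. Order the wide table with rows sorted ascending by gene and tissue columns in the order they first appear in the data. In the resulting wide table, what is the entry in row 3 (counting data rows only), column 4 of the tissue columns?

With rows sorted ascending by gene, row 3 is gene=GQ0. tissue columns in first-appearance order: liver, muscle, kidney, lung; column 4 is lung.
Long rows with gene=GQ0, tissue=lung: min(-19.8, 42.5) = -19.8.

-19.8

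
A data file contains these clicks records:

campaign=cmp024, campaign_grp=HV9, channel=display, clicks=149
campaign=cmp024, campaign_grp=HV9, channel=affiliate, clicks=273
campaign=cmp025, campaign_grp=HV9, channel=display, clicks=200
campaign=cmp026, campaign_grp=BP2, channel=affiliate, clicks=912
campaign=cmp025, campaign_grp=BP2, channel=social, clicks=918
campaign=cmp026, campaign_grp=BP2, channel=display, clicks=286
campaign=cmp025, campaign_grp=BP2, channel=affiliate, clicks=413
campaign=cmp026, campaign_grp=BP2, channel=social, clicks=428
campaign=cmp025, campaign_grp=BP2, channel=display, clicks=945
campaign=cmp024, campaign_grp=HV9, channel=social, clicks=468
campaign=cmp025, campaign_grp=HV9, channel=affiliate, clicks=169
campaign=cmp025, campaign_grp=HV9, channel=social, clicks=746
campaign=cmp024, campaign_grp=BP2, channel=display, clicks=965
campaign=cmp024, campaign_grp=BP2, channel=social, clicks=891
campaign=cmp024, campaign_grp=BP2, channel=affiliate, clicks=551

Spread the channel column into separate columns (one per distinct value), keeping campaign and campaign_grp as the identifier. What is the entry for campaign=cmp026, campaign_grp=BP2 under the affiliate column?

Wide layout: rows indexed by campaign and campaign_grp, columns are the 3 distinct channel values (display, affiliate, social).
Cell (campaign=cmp026, campaign_grp=BP2, channel=affiliate) draws from the long row where campaign=cmp026, campaign_grp=BP2 and channel=affiliate, which has clicks=912.

912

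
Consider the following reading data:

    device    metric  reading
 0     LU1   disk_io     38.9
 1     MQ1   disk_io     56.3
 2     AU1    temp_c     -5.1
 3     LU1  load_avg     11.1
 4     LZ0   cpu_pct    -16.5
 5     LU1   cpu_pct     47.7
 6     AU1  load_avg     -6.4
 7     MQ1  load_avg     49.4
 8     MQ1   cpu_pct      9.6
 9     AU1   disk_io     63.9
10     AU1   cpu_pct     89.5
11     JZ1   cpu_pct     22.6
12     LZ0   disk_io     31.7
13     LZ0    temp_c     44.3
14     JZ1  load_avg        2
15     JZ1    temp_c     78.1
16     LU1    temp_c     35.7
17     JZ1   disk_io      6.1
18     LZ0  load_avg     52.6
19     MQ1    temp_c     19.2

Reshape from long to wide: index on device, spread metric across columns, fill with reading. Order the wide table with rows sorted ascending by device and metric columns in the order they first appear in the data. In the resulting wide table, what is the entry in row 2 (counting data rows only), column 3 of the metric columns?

2

With rows sorted ascending by device, row 2 is device=JZ1. metric columns in first-appearance order: disk_io, temp_c, load_avg, cpu_pct; column 3 is load_avg.
Long rows with device=JZ1, metric=load_avg: reading = 2.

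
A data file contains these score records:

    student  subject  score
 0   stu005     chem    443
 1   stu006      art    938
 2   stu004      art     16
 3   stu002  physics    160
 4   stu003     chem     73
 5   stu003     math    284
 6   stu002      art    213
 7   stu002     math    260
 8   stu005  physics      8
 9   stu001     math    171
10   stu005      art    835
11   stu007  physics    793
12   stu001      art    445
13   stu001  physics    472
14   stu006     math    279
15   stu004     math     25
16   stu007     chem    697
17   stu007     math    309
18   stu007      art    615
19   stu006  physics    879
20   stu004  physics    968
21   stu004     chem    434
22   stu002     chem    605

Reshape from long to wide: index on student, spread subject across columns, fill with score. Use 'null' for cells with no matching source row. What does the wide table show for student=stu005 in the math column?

No long-format row has student=stu005 and subject=math, so the cell is null.

null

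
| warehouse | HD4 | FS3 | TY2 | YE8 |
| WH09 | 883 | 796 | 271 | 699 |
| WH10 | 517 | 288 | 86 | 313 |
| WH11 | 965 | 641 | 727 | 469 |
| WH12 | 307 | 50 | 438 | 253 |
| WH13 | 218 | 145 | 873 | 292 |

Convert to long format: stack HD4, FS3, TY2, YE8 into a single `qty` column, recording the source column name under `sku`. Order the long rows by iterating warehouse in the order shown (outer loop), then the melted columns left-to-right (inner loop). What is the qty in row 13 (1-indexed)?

307

20 rows total (5 × 4). Row 13: index ⌊(13-1)/4⌋ = 3 into warehouse → WH12; (13-1) mod 4 = 0 into the melted columns → HD4.
So row 13 is (WH12, HD4, 307); qty = 307.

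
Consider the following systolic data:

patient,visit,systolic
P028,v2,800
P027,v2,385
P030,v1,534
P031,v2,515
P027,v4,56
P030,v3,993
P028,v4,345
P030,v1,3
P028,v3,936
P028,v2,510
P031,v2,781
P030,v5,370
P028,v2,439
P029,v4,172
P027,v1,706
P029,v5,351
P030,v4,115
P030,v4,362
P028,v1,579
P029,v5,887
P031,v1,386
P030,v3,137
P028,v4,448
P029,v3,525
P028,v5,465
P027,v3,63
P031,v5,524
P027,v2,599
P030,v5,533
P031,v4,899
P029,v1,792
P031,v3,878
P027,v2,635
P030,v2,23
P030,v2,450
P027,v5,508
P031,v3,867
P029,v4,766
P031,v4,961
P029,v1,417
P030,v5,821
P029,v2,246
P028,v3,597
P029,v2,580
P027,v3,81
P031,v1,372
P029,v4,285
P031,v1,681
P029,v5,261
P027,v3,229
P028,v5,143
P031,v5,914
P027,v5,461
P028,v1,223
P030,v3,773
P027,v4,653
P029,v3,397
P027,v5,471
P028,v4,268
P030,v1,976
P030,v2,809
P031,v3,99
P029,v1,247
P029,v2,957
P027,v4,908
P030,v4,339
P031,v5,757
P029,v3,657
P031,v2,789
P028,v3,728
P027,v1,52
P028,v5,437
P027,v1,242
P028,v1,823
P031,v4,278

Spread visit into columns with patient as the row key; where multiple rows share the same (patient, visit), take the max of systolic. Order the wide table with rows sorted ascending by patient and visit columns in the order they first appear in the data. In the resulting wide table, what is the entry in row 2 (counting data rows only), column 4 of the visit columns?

With rows sorted ascending by patient, row 2 is patient=P028. visit columns in first-appearance order: v2, v1, v4, v3, v5; column 4 is v3.
Long rows with patient=P028, visit=v3: max(936, 597, 728) = 936.

936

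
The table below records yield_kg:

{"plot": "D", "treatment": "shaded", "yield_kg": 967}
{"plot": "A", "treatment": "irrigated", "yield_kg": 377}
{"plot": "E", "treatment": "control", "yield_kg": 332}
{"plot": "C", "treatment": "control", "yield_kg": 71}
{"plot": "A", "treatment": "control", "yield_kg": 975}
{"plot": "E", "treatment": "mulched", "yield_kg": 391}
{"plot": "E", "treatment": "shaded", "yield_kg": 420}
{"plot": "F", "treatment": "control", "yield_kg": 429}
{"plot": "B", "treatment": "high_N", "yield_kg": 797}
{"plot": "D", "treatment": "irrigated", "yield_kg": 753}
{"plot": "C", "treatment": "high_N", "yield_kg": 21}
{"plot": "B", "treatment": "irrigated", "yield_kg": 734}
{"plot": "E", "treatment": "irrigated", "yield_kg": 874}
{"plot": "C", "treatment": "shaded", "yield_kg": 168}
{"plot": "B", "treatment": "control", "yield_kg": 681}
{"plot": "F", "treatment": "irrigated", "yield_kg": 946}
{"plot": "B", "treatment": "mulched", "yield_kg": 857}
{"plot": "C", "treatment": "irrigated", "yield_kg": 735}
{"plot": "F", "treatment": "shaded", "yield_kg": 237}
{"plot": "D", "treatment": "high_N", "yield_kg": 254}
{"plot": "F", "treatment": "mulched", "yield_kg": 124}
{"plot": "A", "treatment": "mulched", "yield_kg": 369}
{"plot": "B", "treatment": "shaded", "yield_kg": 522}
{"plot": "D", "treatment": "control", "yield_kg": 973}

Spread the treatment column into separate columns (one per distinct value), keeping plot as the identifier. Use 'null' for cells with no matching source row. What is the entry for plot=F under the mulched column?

124

The long row with plot=F, treatment=mulched has yield_kg=124.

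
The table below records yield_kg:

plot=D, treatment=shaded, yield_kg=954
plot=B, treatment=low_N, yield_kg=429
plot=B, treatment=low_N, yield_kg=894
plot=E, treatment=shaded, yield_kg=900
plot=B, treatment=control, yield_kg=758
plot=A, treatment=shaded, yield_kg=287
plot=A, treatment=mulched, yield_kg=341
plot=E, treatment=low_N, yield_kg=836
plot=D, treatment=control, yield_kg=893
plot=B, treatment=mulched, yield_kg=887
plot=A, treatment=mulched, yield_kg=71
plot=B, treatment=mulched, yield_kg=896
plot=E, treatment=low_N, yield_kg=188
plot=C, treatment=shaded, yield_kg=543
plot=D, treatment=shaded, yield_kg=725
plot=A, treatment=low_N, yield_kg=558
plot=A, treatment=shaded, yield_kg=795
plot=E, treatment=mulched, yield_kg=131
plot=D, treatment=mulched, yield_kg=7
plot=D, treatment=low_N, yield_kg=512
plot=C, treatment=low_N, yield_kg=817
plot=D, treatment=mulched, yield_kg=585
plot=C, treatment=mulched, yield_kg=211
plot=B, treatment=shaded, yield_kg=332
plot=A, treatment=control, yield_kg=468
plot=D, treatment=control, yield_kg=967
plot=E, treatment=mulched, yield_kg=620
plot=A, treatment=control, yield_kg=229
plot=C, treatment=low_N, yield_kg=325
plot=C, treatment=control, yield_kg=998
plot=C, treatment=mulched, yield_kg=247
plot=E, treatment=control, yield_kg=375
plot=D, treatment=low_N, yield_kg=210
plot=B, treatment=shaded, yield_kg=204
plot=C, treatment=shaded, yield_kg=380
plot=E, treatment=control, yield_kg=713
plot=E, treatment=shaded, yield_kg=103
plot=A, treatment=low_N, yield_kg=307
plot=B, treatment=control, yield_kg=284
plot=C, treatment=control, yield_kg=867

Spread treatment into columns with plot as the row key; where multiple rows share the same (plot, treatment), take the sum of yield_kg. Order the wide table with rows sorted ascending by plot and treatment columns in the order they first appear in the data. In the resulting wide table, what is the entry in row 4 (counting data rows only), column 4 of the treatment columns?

592

With rows sorted ascending by plot, row 4 is plot=D. treatment columns in first-appearance order: shaded, low_N, control, mulched; column 4 is mulched.
Long rows with plot=D, treatment=mulched: 7 + 585 = 592.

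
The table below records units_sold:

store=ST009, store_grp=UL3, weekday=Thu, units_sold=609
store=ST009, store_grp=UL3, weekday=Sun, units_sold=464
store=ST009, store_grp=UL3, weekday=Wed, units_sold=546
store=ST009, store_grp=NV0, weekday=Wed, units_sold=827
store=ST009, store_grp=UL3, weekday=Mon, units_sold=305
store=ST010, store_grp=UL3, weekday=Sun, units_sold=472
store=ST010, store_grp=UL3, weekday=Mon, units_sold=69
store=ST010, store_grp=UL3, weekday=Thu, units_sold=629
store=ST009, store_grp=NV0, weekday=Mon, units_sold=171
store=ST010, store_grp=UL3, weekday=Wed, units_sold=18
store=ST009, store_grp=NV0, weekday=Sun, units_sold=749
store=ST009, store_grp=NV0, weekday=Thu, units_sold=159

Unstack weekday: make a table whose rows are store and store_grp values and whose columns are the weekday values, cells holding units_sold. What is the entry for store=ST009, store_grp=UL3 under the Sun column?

464

Wide layout: rows indexed by store and store_grp, columns are the 4 distinct weekday values (Thu, Sun, Wed, Mon).
Cell (store=ST009, store_grp=UL3, weekday=Sun) draws from the long row where store=ST009, store_grp=UL3 and weekday=Sun, which has units_sold=464.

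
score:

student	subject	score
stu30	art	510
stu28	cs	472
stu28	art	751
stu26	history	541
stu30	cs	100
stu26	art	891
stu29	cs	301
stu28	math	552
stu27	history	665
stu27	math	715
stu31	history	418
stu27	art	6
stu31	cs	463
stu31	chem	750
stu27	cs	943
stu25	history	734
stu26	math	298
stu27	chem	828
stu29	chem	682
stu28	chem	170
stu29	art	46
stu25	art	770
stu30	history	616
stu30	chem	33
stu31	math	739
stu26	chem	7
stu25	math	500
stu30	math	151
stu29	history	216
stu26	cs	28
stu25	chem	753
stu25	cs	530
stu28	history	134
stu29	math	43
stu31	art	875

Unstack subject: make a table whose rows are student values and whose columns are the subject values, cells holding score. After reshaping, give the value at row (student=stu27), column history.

665

Wide layout: rows indexed by student, columns are the 5 distinct subject values (art, cs, history, math, chem).
Cell (student=stu27, subject=history) draws from the long row where student=stu27 and subject=history, which has score=665.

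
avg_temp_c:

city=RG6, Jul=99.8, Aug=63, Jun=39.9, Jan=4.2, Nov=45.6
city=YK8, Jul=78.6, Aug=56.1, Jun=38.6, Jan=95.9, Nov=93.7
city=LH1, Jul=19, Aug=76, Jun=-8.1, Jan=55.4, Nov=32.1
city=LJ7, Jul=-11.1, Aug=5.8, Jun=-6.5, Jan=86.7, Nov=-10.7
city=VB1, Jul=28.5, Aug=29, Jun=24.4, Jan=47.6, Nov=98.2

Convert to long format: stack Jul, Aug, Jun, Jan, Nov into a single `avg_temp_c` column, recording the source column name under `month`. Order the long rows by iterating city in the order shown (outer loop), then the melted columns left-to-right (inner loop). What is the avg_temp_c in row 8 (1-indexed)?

25 rows total (5 × 5). Row 8: index ⌊(8-1)/5⌋ = 1 into city → YK8; (8-1) mod 5 = 2 into the melted columns → Jun.
So row 8 is (YK8, Jun, 38.6); avg_temp_c = 38.6.

38.6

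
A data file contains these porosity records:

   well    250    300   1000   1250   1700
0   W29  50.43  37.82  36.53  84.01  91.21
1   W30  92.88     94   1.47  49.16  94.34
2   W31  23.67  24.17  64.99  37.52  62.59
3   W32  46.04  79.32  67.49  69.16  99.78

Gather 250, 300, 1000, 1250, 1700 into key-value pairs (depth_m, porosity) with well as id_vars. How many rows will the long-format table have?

4 well values × 5 melted columns = 20 rows.

20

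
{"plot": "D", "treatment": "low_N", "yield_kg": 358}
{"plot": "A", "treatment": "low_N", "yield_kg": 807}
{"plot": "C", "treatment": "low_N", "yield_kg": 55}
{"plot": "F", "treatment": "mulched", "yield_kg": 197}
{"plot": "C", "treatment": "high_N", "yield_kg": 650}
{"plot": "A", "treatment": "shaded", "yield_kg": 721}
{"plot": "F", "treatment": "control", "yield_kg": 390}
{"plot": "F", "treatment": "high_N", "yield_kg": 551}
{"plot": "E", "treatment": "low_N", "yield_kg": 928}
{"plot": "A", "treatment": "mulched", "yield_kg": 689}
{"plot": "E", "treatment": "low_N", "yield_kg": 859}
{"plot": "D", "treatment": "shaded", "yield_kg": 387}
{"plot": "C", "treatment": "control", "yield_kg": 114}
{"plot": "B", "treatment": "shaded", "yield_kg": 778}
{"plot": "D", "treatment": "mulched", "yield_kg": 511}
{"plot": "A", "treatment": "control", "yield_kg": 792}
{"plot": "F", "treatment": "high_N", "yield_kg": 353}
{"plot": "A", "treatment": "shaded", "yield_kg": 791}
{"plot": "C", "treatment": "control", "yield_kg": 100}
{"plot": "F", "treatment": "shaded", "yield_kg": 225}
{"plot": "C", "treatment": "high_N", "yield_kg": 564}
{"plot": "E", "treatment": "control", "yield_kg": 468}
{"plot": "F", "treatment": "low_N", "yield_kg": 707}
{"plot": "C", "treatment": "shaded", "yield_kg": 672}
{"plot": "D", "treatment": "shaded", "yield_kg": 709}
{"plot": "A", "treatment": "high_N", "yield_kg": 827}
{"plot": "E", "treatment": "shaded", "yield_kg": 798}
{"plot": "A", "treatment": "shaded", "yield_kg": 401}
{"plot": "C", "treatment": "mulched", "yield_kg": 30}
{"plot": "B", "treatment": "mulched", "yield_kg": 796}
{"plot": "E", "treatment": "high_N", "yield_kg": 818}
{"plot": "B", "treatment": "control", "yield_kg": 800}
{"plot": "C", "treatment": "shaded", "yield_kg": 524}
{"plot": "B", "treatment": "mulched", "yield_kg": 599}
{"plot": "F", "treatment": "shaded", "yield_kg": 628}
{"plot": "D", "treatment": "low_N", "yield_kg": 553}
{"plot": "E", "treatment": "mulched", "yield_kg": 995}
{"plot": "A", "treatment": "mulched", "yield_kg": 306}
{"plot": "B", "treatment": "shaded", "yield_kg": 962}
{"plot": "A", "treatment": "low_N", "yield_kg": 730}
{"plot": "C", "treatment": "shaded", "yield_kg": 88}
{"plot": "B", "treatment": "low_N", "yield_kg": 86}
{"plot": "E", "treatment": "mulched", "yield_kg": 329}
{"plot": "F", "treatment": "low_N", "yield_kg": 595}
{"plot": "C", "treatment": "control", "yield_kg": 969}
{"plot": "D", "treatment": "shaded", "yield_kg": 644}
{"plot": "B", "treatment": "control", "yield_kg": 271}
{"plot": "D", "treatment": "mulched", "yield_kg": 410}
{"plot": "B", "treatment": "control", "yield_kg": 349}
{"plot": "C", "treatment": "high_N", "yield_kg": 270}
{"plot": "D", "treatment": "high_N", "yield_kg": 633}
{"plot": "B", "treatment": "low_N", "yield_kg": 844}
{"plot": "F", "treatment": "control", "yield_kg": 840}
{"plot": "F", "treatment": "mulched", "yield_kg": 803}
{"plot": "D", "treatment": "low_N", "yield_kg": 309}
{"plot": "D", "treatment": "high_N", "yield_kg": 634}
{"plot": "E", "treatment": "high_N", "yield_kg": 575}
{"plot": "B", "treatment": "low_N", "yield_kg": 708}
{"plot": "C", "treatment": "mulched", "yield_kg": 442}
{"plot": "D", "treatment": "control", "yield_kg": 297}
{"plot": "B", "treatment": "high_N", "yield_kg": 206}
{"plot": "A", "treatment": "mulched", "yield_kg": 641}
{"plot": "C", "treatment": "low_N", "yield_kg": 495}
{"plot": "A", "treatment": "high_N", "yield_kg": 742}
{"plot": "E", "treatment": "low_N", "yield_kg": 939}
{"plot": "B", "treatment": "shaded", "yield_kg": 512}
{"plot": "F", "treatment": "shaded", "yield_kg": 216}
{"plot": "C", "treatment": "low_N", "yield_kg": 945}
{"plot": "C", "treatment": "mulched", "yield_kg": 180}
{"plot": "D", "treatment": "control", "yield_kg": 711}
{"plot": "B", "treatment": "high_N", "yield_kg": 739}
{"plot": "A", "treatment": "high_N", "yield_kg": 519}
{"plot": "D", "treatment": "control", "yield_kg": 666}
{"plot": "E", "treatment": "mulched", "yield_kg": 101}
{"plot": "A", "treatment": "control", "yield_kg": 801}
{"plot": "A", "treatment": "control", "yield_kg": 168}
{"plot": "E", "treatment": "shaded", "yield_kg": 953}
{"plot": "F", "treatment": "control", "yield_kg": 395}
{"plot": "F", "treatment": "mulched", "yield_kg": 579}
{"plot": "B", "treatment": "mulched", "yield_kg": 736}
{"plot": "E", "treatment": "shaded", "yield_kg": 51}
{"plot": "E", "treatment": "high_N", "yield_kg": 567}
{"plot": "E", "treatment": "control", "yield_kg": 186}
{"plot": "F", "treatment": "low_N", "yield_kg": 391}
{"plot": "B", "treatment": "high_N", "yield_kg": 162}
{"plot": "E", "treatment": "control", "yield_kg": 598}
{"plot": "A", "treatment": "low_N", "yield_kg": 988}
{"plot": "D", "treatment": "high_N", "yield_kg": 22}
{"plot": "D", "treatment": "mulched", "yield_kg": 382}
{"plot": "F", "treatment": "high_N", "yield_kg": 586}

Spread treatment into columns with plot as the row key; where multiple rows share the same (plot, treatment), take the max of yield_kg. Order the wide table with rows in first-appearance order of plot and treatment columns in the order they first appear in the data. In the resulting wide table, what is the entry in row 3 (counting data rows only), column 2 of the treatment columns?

442

With rows in first-appearance order of plot, row 3 is plot=C. treatment columns in first-appearance order: low_N, mulched, high_N, shaded, control; column 2 is mulched.
Long rows with plot=C, treatment=mulched: max(30, 442, 180) = 442.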